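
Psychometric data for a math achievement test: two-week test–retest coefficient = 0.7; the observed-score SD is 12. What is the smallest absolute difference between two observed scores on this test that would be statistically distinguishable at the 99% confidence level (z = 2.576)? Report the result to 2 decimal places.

23.94

SEM = 12.0000 · √(1 − 0.7000) = 12.0000 · √0.3000 ≈ 12.0000 · 0.5477 ≈ 6.5727
Standard error of the difference = 6.5727·√2 ≈ 9.2952
Smallest detectable difference = 2.576·9.2952 ≈ 23.9443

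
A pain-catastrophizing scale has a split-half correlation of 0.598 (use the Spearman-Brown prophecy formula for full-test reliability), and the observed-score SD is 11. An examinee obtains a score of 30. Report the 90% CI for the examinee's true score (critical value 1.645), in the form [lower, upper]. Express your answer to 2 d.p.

Full-length reliability (Spearman-Brown) = 2(0.598)/(1+0.598) ≈ 0.7484
SEM = 11.0000 * √(1 − 0.7484) = 11.0000 * √0.2516 ≈ 11.0000 * 0.5016 ≈ 5.5172
Half-width = 1.645*5.5172 ≈ 9.0758
CI = 30 ± 9.0758 → [20.9242, 39.0758]

[20.92, 39.08]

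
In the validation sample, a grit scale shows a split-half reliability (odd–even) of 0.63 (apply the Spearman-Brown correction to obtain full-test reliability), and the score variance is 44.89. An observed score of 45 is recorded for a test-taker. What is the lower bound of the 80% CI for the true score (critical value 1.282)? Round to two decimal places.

40.91

SD = √44.89 ≈ 6.700
Spearman-Brown: r = 2(0.63) / (1 + 0.63) = 1.260 / 1.630 ≈ 0.773
The standard error of measurement is 6.700×√(1 − 0.773) ≈ 6.700×0.476 ≈ 3.192.
1.282 × SEM ≈ 4.092
Lower bound: 45 − 4.092 = 40.908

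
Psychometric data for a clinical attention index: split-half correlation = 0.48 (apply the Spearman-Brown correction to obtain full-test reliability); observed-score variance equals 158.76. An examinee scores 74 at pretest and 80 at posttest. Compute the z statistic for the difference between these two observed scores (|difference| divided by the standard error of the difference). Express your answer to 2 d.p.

σ = 158.76^(1/2) = 12.60000
r_full = 2·0.48 / (1 + 0.48) ≃ 0.64865
SEM = 12.60000×√(1 − 0.64865) ≃ 7.46864
SE_diff = SEM × √2 ≃ 7.46864 × 1.41421 ≃ 10.56225
z = 6 / 10.56225 ≃ 0.56806

0.57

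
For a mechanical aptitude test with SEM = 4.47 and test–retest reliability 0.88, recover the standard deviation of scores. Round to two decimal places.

12.90

SD = SEM / √(1 − r) = 4.47 / √0.1200 ≈ 4.47 / 0.3464 ≈ 12.9038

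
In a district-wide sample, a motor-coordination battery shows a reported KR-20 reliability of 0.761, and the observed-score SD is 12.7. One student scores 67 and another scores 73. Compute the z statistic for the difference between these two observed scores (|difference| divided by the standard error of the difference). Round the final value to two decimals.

0.68

SEM = 12.700 * √(1 − 0.761) = 12.700 * √0.239 ≃ 12.700 * 0.489 ≃ 6.209
Standard error of the difference = 6.209·√2 ≃ 8.780
z = |67 − 73| / 8.780 = 6 / 8.780 ≃ 0.683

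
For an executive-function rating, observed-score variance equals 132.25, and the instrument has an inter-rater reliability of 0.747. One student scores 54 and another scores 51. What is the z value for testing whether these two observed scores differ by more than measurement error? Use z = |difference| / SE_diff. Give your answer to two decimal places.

0.37

SD = √132.25 ≈ 11.5000
SEM = 11.5000 × √(1 − 0.7470) = 11.5000 × √0.2530 ≈ 11.5000 × 0.5030 ≈ 5.7844
Standard error of the difference = 5.7844·√2 ≈ 8.1804
z = 3 / 8.1804 ≈ 0.3667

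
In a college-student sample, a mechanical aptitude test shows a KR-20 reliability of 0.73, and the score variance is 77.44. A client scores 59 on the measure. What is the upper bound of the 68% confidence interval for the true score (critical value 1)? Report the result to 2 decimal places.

σ = 77.44^(1/2) = 8.8000
SEM = 8.8000 · √(1 − 0.7300) = 8.8000 · √0.2700 ≈ 8.8000 · 0.5196 ≈ 4.5726
Half-width = 1·4.5726 ≈ 4.5726
Upper limit = 59 + 4.5726 ≈ 63.5726

63.57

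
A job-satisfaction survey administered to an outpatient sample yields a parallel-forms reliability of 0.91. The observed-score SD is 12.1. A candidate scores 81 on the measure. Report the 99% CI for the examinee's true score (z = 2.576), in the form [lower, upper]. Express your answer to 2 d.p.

SEM = 12.100 × √(1 − 0.910) = 12.100 × √0.090 ≈ 12.100 × 0.300 ≈ 3.630
2.576 × SEM ≈ 9.351
99% CI: 81 ± 9.351 = [71.649, 90.351]

[71.65, 90.35]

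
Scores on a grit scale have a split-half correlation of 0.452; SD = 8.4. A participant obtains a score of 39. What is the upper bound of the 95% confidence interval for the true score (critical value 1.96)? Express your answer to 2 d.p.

Full-length reliability (Spearman-Brown) = 2(0.452)/(1+0.452) ≈ 0.623
SEM = 8.400×√(1 − 0.623) ≈ 5.160
Margin = 1.96 × 5.160 ≈ 10.114
Upper limit = 39 + 10.114 ≈ 49.114

49.11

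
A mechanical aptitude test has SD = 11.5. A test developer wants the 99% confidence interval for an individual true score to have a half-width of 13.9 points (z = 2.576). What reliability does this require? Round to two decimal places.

SEM needed = half-width / z = 13.9/2.576 ≈ 5.3960
r = 1 − (5.3960/11.5)² ≈ 1 − 0.2202 ≈ 0.7798

0.78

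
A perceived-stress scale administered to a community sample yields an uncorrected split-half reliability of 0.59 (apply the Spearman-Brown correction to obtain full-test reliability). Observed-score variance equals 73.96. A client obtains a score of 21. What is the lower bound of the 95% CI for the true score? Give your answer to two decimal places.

12.44

σ = 73.96^(1/2) = 8.6000
r_full = 2·0.59 / (1 + 0.59) ≃ 0.7421
SEM = 8.6000 · √(1 − 0.7421) = 8.6000 · √0.2579 ≃ 8.6000 · 0.5078 ≃ 4.3671
Margin = 1.96 · 4.3671 ≃ 8.5595
Lower limit = 21 − 8.5595 ≃ 12.4405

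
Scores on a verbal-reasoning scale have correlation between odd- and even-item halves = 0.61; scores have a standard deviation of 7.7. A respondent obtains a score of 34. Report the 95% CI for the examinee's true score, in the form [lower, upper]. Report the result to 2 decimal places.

[26.57, 41.43]

r_full = 2·0.61 / (1 + 0.61) ≈ 0.75776
SEM = 7.70000*√(1 − 0.75776) ≈ 3.78975
Half-width = 1.96*3.78975 ≈ 7.42790
Interval: (26.57210, 41.42790)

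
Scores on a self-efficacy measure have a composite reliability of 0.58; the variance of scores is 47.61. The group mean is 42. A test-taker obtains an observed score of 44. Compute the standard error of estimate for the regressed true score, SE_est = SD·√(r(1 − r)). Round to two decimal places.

SD = √47.61 = 6.900
SE_est = 6.900*√(0.580*0.420) ≈ 3.406

3.41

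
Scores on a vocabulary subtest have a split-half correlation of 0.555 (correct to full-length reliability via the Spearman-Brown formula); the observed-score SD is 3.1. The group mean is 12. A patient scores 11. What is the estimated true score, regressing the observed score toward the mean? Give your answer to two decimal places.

11.29

Full-length reliability (Spearman-Brown) = 2(0.555)/(1+0.555) ≈ 0.71383
Estimated true score = 0.71383×11 + (1 − 0.71383)×12 ≈ 11.28617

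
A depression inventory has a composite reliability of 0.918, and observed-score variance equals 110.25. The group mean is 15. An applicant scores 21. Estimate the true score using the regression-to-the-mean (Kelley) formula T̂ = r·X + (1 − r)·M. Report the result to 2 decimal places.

T̂ = r·X + (1 − r)·M = 0.9180×21 + 0.0820×15 = 19.2780 + 1.2300 ≈ 20.5080

20.51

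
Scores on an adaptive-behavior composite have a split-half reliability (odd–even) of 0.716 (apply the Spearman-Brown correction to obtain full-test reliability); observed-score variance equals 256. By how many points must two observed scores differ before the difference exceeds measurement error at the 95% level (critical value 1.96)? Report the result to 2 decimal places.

σ = 256^(1/2) = 16.0000
Spearman-Brown: r = 2(0.716) / (1 + 0.716) = 1.4320 / 1.7160 ≈ 0.8345
SEM = 16.0000*√(1 − 0.8345) ≈ 6.5091
SE_diff = SEM * √2 ≈ 6.5091 * 1.4142 ≈ 9.2052
Smallest detectable difference = 1.96*9.2052 ≈ 18.0423

18.04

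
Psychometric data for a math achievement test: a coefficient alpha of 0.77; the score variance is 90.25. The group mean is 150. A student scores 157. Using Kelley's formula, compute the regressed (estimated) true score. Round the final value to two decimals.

T̂ = 0.7700(157) + 0.2300(150) ≈ 155.3900

155.39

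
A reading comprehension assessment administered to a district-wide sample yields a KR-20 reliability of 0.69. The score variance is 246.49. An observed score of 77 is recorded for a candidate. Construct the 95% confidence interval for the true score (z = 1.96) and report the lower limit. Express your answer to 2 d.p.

σ = 246.49^(1/2) = 15.700
SEM = 15.700 · √(1 − 0.690) = 15.700 · √0.310 ≈ 15.700 · 0.557 ≈ 8.741
1.96 · SEM ≈ 17.133
Lower limit = 77 − 17.133 ≈ 59.867

59.87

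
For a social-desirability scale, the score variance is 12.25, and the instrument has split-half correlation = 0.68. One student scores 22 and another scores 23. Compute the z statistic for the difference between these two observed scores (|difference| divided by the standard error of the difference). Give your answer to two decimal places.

0.46

σ = 12.25^(1/2) = 3.500
Full-length reliability (Spearman-Brown) = 2(0.68)/(1+0.68) ≈ 0.810
SEM = 3.500 · √(1 − 0.810) = 3.500 · √0.190 ≈ 3.500 · 0.436 ≈ 1.528
Standard error of the difference = 1.528·√2 ≈ 2.160
z = 1 / 2.160 ≈ 0.463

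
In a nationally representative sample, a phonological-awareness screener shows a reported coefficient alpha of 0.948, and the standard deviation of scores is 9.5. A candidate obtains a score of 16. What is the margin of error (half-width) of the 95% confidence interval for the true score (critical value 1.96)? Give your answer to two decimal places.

4.25

SEM = 9.50000 × √(1 − 0.94800) = 9.50000 × √0.05200 ≈ 9.50000 × 0.22804 ≈ 2.16633
1.96 × SEM ≈ 4.24601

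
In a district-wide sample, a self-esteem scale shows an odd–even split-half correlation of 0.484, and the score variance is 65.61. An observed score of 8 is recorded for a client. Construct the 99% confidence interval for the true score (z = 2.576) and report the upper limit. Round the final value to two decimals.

SD = √65.61 ≈ 8.10000
Spearman-Brown: r = 2(0.484) / (1 + 0.484) = 0.96800 / 1.48400 ≈ 0.65229
SEM = 8.10000 * √(1 − 0.65229) = 8.10000 * √0.34771 ≈ 8.10000 * 0.58967 ≈ 4.77631
Half-width = 2.576*4.77631 ≈ 12.30379
Upper limit = 8 + 12.30379 ≈ 20.30379

20.30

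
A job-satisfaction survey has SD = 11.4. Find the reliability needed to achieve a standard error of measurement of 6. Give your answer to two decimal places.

0.72

r = 1 − (SEM / SD)² = 1 − (6.000 / 11.4)² ≈ 1 − 0.277 ≈ 0.723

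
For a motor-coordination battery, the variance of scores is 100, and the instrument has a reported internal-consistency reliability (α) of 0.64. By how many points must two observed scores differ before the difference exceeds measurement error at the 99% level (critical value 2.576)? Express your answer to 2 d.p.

21.86

σ = 100^(1/2) = 10.00000
SEM = 10.00000·√(1 − 0.64000) ≈ 6.00000
Standard error of the difference = 6.00000·√2 ≈ 8.48528
Minimum reliable difference = 2.576 · SE_diff ≈ 2.576 · 8.48528 ≈ 21.85808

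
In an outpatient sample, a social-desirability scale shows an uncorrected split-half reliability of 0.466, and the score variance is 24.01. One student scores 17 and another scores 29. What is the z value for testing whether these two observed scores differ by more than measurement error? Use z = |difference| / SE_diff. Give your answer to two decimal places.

SD = √24.01 = 4.90000
Full-length reliability (Spearman-Brown) = 2(0.466)/(1+0.466) ≈ 0.63574
SEM = 4.90000 · √(1 − 0.63574) = 4.90000 · √0.36426 ≈ 4.90000 · 0.60354 ≈ 2.95733
SE_diff = SEM · √2 ≈ 2.95733 · 1.41421 ≈ 4.18230
z = |17 − 29| / 4.18230 = 12 / 4.18230 ≈ 2.86924

2.87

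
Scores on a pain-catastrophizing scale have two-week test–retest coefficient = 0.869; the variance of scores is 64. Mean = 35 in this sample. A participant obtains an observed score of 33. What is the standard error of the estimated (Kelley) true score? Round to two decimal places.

σ = 64^(1/2) = 8.0000
SE_est = 8.0000·√(0.8690·0.1310) ≈ 2.6992

2.70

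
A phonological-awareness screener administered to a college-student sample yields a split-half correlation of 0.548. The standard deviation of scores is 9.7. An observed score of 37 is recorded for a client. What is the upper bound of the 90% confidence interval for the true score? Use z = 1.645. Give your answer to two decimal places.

45.62

Full-length reliability (Spearman-Brown) = 2(0.548)/(1+0.548) ≈ 0.70801
SEM = 9.70000*√(1 − 0.70801) ≈ 5.24150
Margin = 1.645 * 5.24150 ≈ 8.62227
Upper limit = 37 + 8.62227 ≈ 45.62227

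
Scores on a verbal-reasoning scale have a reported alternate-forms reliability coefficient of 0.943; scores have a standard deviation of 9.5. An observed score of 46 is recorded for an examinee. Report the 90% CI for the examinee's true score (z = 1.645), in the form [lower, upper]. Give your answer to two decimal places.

[42.27, 49.73]

The standard error of measurement is 9.5000×√(1 − 0.9430) ≈ 9.5000×0.2387 ≈ 2.2681.
Margin = 1.645 × 2.2681 ≈ 3.7310
Interval: (42.2690, 49.7310)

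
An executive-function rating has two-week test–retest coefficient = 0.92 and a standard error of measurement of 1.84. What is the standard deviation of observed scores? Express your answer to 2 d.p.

σ = SEM·(1 − r)^(−1/2) ≈ 1.84·3.536 ≈ 6.505

6.51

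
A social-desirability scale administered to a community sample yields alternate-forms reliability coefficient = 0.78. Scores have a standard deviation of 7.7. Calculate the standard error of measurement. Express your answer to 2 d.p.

3.61

SEM = 7.7000 × √(1 − 0.7800) = 7.7000 × √0.2200 ≃ 7.7000 × 0.4690 ≃ 3.6116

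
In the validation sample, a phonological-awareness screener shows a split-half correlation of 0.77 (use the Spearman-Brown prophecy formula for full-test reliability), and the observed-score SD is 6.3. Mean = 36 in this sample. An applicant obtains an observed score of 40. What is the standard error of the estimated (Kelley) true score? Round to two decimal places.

r_full = 2·0.77 / (1 + 0.77) ≃ 0.87006
SE_est = 6.30000*√(0.87006*0.12994) ≃ 2.11832

2.12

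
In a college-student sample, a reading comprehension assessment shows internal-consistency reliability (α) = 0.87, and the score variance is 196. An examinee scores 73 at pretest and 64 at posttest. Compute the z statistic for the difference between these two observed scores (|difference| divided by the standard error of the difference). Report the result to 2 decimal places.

σ = 196^(1/2) = 14.000
The standard error of measurement is 14.000×√(1 − 0.870) ≈ 14.000×0.361 ≈ 5.048.
SE_diff = SEM × √2 ≈ 5.048 × 1.414 ≈ 7.139
z = 9 / 7.139 ≈ 1.261

1.26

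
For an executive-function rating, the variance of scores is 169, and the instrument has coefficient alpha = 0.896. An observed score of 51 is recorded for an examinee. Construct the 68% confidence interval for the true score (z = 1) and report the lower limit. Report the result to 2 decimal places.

SD = √169 ≃ 13.00000
SEM = 13.00000 * √(1 − 0.89600) = 13.00000 * √0.10400 ≃ 13.00000 * 0.32249 ≃ 4.19237
Margin = 1 * 4.19237 ≃ 4.19237
Lower limit = 51 − 4.19237 ≃ 46.80763

46.81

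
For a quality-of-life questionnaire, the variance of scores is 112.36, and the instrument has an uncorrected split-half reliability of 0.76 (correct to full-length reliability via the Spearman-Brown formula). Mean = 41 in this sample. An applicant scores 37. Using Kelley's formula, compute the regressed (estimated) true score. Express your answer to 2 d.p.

37.55

Full-length reliability (Spearman-Brown) = 2(0.76)/(1+0.76) ≈ 0.8636
T̂ = r·X + (1 − r)·M = 0.8636×37 + 0.1364×41 ≈ 31.9545 + 5.5909 ≈ 37.5455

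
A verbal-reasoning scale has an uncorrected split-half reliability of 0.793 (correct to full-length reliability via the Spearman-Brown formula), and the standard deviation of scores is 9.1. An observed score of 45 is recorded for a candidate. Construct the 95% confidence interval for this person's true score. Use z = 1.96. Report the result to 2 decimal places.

[38.94, 51.06]

Full-length reliability (Spearman-Brown) = 2(0.793)/(1+0.793) ≈ 0.88455
SEM = 9.10000 * √(1 − 0.88455) = 9.10000 * √0.11545 ≈ 9.10000 * 0.33978 ≈ 3.09198
1.96 * SEM ≈ 6.06028
Interval: (38.93972, 51.06028)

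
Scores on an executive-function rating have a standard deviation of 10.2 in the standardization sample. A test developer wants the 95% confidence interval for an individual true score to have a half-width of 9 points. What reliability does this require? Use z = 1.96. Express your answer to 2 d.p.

0.80

SEM needed = half-width / z = 9/1.96 ≃ 4.59184
Required reliability = 1 − (SEM/SD)² = 1 − 0.20266 ≃ 0.79734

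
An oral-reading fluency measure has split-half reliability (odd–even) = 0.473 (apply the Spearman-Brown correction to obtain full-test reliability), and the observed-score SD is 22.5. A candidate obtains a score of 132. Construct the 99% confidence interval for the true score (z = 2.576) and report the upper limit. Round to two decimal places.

166.67

Full-length reliability (Spearman-Brown) = 2(0.473)/(1+0.473) ≈ 0.6422
The standard error of measurement is 22.5000*√(1 − 0.6422) ≈ 22.5000*0.5981 ≈ 13.4582.
Margin = 2.576 * 13.4582 ≈ 34.6683
Upper limit = 132 + 34.6683 ≈ 166.6683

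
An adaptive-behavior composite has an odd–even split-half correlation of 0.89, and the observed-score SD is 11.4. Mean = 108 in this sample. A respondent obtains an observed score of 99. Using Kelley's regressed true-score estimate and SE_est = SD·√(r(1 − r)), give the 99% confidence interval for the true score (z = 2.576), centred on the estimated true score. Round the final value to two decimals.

r_full = 2·0.89 / (1 + 0.89) ≃ 0.9418
T̂ = 0.9418(99) + 0.0582(108) ≃ 99.5238
SE_est = SD · √(r(1 − r)) = 11.4000 · √0.0548 ≃ 11.4000 · 0.2341 ≃ 2.6690
99% CI: 99.5238 ± 6.8754 ≃ (92.6485, 106.3992)

[92.65, 106.40]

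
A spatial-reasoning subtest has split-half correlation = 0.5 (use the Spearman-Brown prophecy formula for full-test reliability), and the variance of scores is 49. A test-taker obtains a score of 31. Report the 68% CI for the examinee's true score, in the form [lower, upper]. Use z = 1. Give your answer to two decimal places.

[26.96, 35.04]

SD = √49 ≈ 7.0000
Full-length reliability (Spearman-Brown) = 2(0.5)/(1+0.5) ≈ 0.6667
SEM = 7.0000·√(1 − 0.6667) ≈ 4.0415
Half-width = 1·4.0415 ≈ 4.0415
Interval: (26.9585, 35.0415)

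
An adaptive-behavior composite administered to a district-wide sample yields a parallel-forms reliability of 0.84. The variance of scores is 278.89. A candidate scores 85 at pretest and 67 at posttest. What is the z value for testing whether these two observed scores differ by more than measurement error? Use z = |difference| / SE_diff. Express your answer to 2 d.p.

1.91

SD = √278.89 = 16.700
The standard error of measurement is 16.700*√(1 − 0.840) ≈ 16.700*0.400 ≈ 6.680.
SE_diff = SEM * √2 ≈ 6.680 * 1.414 ≈ 9.447
z = 18 / 9.447 ≈ 1.905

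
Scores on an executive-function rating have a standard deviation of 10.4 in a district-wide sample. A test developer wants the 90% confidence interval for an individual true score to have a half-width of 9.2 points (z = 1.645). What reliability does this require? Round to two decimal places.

Required SEM = 9.2 / 1.645 ≈ 5.5927
r = 1 − (SEM / SD)² = 1 − (5.5927 / 10.4)² ≈ 1 − 0.2892 ≈ 0.7108

0.71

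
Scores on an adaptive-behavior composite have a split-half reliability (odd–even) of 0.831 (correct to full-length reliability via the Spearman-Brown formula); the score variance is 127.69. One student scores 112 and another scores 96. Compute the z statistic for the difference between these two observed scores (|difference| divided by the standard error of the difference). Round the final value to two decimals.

3.30

σ = 127.69^(1/2) = 11.3000
Spearman-Brown: r = 2(0.831) / (1 + 0.831) = 1.6620 / 1.8310 ≈ 0.9077
SEM = 11.3000 * √(1 − 0.9077) = 11.3000 * √0.0923 ≈ 11.3000 * 0.3038 ≈ 3.4330
SE_diff = √2 * SEM ≈ 4.8550
z = 16 / 4.8550 ≈ 3.2955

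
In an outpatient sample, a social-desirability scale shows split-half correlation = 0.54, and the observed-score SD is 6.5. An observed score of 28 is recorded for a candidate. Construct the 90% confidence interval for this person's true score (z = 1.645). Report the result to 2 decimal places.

[22.16, 33.84]

Spearman-Brown: r = 2(0.54) / (1 + 0.54) = 1.080 / 1.540 ≈ 0.701
The standard error of measurement is 6.500·√(1 − 0.701) ≈ 6.500·0.547 ≈ 3.552.
1.645 · SEM ≈ 5.844
90% CI: 28 ± 5.844 = [22.156, 33.844]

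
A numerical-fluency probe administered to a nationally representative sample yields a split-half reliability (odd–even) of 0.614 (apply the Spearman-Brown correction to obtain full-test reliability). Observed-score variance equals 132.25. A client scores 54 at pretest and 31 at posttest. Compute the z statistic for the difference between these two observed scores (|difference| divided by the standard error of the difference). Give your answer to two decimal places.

2.89

SD = √132.25 = 11.500
Spearman-Brown: r = 2(0.614) / (1 + 0.614) = 1.228 / 1.614 ≃ 0.761
SEM = 11.500×√(1 − 0.761) ≃ 5.624
SE_diff = SEM × √2 ≃ 5.624 × 1.414 ≃ 7.953
z = 23 / 7.953 ≃ 2.892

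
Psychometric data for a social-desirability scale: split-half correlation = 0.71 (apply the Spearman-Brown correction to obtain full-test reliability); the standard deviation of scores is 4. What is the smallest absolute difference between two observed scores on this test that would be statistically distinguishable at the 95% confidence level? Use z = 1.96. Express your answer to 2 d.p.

4.57

r_full = 2·0.71 / (1 + 0.71) ≈ 0.830
The standard error of measurement is 4.000*√(1 − 0.830) ≈ 4.000*0.412 ≈ 1.647.
Standard error of the difference = 1.647·√2 ≈ 2.330
Minimum reliable difference = 1.96 * SE_diff ≈ 1.96 * 2.330 ≈ 4.566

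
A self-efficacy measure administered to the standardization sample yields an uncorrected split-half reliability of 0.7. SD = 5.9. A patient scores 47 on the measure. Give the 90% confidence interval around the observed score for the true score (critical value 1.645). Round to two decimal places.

[42.92, 51.08]

Spearman-Brown: r = 2(0.7) / (1 + 0.7) = 1.400 / 1.700 ≈ 0.824
SEM = 5.900 · √(1 − 0.824) = 5.900 · √0.176 ≈ 5.900 · 0.420 ≈ 2.478
Half-width = 1.645·2.478 ≈ 4.077
Interval: (42.923, 51.077)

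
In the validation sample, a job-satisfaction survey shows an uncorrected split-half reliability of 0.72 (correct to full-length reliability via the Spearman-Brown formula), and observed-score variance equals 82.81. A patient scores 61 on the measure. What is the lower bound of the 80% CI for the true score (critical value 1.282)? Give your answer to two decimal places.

σ = 82.81^(1/2) = 9.10000
Full-length reliability (Spearman-Brown) = 2(0.72)/(1+0.72) ≈ 0.83721
SEM = 9.10000 * √(1 − 0.83721) = 9.10000 * √0.16279 ≈ 9.10000 * 0.40347 ≈ 3.67161
Half-width = 1.282*3.67161 ≈ 4.70700
Lower bound: 61 − 4.70700 = 56.29300

56.29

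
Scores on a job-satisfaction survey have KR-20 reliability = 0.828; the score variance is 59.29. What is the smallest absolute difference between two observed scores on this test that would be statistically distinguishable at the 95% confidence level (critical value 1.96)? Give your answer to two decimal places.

σ = 59.29^(1/2) = 7.7000
SEM = 7.7000·√(1 − 0.8280) ≈ 3.1934
Standard error of the difference = 3.1934·√2 ≈ 4.5162
Minimum reliable difference = 1.96 · SE_diff ≈ 1.96 · 4.5162 ≈ 8.8517

8.85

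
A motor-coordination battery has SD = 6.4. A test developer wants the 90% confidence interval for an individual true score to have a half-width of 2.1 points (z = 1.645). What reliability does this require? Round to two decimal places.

0.96

Required SEM = 2.1 / 1.645 ≈ 1.2766
r = 1 − (1.2766/6.4)² ≈ 1 − 0.0398 ≈ 0.9602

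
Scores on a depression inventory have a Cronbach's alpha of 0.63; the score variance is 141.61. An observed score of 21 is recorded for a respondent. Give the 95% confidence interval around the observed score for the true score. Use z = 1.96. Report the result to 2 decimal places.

σ = 141.61^(1/2) = 11.900
SEM = 11.900×√(1 − 0.630) ≃ 7.238
Margin = 1.96 × 7.238 ≃ 14.187
CI = 21 ± 14.187 → [6.813, 35.187]

[6.81, 35.19]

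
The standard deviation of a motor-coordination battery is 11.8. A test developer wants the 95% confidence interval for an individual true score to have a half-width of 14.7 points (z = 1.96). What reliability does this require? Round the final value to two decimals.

SEM needed = half-width / z = 14.7/1.96 ≈ 7.50000
r = 1 − (SEM / SD)² = 1 − (7.50000 / 11.8)² ≈ 1 − 0.40398 ≈ 0.59602

0.60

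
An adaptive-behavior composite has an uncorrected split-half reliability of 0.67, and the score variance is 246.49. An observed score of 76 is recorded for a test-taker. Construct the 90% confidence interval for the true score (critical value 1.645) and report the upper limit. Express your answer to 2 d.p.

87.48

SD = √246.49 = 15.700
Spearman-Brown: r = 2(0.67) / (1 + 0.67) = 1.340 / 1.670 ≈ 0.802
SEM = 15.700 * √(1 − 0.802) = 15.700 * √0.198 ≈ 15.700 * 0.445 ≈ 6.979
1.645 * SEM ≈ 11.481
Upper limit = 76 + 11.481 ≈ 87.481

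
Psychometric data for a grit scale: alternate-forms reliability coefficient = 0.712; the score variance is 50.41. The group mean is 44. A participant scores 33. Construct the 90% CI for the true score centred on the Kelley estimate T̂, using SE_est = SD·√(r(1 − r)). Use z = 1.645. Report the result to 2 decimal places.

SD = √50.41 = 7.1000
Estimated true score = 0.7120·33 + (1 − 0.7120)·44 ≃ 36.1680
SE_est = SD · √(r(1 − r)) = 7.1000 · √0.2051 ≃ 7.1000 · 0.4528 ≃ 3.2151
CI = 36.1680 ± 1.645 · 3.2151 → [30.8792, 41.4568]

[30.88, 41.46]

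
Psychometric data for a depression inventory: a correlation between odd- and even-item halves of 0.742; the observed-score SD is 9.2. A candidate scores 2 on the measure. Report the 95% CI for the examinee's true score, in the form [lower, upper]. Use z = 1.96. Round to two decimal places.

[-4.94, 8.94]

r_full = 2·0.742 / (1 + 0.742) ≈ 0.8519
SEM = 9.2000·√(1 − 0.8519) ≈ 3.5406
Half-width = 1.96·3.5406 ≈ 6.9395
CI = 2 ± 6.9395 → [-4.9395, 8.9395]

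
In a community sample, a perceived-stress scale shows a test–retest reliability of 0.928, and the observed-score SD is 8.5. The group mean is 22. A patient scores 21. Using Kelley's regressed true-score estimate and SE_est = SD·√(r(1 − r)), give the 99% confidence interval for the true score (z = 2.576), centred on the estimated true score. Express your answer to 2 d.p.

T̂ = 0.9280(21) + 0.0720(22) ≃ 21.0720
SE_est = 8.5000×√(0.9280×0.0720) ≃ 2.1971
CI = 21.0720 ± 2.576 × 2.1971 → [15.4121, 26.7319]

[15.41, 26.73]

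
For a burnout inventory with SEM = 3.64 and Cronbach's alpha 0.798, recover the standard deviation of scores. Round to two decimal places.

8.10

σ = SEM·(1 − r)^(−1/2) ≃ 3.64*2.225 ≃ 8.099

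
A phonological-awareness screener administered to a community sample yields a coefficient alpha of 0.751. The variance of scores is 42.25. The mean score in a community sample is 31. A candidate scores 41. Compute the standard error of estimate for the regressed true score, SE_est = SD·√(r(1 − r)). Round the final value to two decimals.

2.81

SD = √42.25 ≈ 6.500
SE_est = SD × √(r(1 − r)) = 6.500 × √0.187 ≈ 6.500 × 0.432 ≈ 2.811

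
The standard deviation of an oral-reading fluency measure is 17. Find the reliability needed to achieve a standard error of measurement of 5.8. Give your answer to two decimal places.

0.88

Required reliability = 1 − (SEM/SD)² = 1 − 0.1164 ≈ 0.8836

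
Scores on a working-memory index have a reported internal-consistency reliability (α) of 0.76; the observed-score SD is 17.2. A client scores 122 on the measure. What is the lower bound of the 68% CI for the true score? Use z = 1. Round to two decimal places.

113.57

The standard error of measurement is 17.2000·√(1 − 0.7600) ≈ 17.2000·0.4899 ≈ 8.4262.
1 · SEM ≈ 8.4262
Lower bound: 122 − 8.4262 = 113.5738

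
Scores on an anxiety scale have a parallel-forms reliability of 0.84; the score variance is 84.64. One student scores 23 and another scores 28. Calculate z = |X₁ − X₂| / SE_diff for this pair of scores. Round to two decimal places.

0.96

SD = √84.64 = 9.2000
SEM = 9.2000 * √(1 − 0.8400) = 9.2000 * √0.1600 ≈ 9.2000 * 0.4000 ≈ 3.6800
SE_diff = √2 * SEM ≈ 5.2043
z = 5 / 5.2043 ≈ 0.9607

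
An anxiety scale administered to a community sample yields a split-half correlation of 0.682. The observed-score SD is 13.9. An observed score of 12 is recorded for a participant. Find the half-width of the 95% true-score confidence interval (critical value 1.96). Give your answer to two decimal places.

11.85

Spearman-Brown: r = 2(0.682) / (1 + 0.682) = 1.36400 / 1.68200 ≈ 0.81094
SEM = 13.90000 · √(1 − 0.81094) = 13.90000 · √0.18906 ≈ 13.90000 · 0.43481 ≈ 6.04387
Half-width = 1.96·6.04387 ≈ 11.84599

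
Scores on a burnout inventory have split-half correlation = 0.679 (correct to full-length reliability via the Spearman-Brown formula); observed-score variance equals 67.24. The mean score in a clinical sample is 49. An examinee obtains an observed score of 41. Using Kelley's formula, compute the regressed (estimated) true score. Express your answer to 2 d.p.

42.53

r_full = 2·0.679 / (1 + 0.679) ≈ 0.809
Estimated true score = 0.809×41 + (1 − 0.809)×49 ≈ 42.529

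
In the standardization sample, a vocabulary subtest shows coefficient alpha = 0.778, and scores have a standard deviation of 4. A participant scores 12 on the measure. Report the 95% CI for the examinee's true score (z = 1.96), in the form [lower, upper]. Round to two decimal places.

[8.31, 15.69]

The standard error of measurement is 4.000·√(1 − 0.778) ≈ 4.000·0.471 ≈ 1.885.
Half-width = 1.96·1.885 ≈ 3.694
Interval: (8.306, 15.694)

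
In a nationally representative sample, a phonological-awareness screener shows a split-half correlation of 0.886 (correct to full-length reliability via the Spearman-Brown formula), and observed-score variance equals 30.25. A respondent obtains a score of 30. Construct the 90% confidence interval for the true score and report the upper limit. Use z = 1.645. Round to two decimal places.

SD = √30.25 ≈ 5.5000
r_full = 2·0.886 / (1 + 0.886) ≈ 0.9396
SEM = 5.5000 * √(1 − 0.9396) = 5.5000 * √0.0604 ≈ 5.5000 * 0.2459 ≈ 1.3522
1.645 * SEM ≈ 2.2244
Upper limit = 30 + 2.2244 ≈ 32.2244

32.22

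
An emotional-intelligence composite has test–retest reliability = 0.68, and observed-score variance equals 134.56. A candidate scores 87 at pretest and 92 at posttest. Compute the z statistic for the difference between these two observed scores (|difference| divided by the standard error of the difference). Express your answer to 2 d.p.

SD = √134.56 ≈ 11.600
SEM = 11.600·√(1 − 0.680) ≈ 6.562
SE_diff = √2 · SEM ≈ 9.280
z = 5 / 9.280 ≈ 0.539

0.54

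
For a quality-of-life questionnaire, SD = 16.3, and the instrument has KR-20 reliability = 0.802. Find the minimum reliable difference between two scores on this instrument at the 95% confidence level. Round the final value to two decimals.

SEM = 16.3000 × √(1 − 0.8020) = 16.3000 × √0.1980 ≈ 16.3000 × 0.4450 ≈ 7.2530
SE_diff = SEM × √2 ≈ 7.2530 × 1.4142 ≈ 10.2574
Smallest detectable difference = 1.96×10.2574 ≈ 20.1044

20.10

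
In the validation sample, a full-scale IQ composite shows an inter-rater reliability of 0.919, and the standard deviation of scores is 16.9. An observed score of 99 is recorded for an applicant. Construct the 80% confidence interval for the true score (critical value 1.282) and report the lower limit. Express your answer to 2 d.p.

92.83

SEM = 16.90000×√(1 − 0.91900) ≈ 4.80982
1.282 × SEM ≈ 6.16619
Lower limit = 99 − 6.16619 ≈ 92.83381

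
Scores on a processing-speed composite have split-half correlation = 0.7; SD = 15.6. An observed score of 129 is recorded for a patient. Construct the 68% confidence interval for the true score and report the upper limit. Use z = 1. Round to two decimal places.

r_full = 2·0.7 / (1 + 0.7) ≈ 0.824
The standard error of measurement is 15.600×√(1 − 0.824) ≈ 15.600×0.420 ≈ 6.553.
Half-width = 1×6.553 ≈ 6.553
Upper bound: 129 + 6.553 = 135.553

135.55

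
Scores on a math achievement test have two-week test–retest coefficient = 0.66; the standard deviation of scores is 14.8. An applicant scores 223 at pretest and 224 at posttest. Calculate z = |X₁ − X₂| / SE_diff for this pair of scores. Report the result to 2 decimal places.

SEM = 14.800 * √(1 − 0.660) = 14.800 * √0.340 ≈ 14.800 * 0.583 ≈ 8.630
SE_diff = √2 * SEM ≈ 12.204
z = 1 / 12.204 ≈ 0.082

0.08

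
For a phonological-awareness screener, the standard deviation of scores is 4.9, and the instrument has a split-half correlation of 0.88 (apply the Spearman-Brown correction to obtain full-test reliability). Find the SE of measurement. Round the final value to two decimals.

r_full = 2·0.88 / (1 + 0.88) ≈ 0.9362
SEM = 4.9000·√(1 − 0.9362) ≈ 1.2380

1.24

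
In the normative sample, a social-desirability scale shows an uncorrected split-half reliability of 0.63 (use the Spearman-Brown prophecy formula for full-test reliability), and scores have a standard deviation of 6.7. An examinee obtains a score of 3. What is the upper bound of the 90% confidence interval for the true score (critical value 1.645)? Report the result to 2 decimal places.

Spearman-Brown: r = 2(0.63) / (1 + 0.63) = 1.2600 / 1.6300 ≈ 0.7730
SEM = 6.7000·√(1 − 0.7730) ≈ 3.1921
Half-width = 1.645·3.1921 ≈ 5.2511
Upper bound: 3 + 5.2511 = 8.2511

8.25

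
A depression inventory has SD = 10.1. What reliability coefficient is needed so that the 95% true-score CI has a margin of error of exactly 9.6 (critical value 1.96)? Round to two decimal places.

SEM needed = half-width / z = 9.6/1.96 ≈ 4.89796
r = 1 − (4.89796/10.1)² ≈ 1 − 0.23517 ≈ 0.76483

0.76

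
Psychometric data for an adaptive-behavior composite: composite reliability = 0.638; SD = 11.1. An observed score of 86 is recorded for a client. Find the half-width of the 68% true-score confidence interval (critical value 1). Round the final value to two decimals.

6.68

SEM = 11.100*√(1 − 0.638) ≈ 6.678
Margin = 1 * 6.678 ≈ 6.678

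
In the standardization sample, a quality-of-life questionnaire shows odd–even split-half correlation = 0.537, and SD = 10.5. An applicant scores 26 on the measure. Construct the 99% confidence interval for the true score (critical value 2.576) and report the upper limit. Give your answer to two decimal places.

Spearman-Brown: r = 2(0.537) / (1 + 0.537) = 1.0740 / 1.5370 ≈ 0.6988
The standard error of measurement is 10.5000×√(1 − 0.6988) ≈ 10.5000×0.5488 ≈ 5.7629.
2.576 × SEM ≈ 14.8453
Upper bound: 26 + 14.8453 = 40.8453

40.85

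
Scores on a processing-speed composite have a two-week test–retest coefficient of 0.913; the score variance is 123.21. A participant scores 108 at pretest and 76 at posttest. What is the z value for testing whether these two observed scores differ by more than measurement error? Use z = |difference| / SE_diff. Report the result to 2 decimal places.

6.91

SD = √123.21 ≃ 11.100
SEM = 11.100·√(1 − 0.913) ≃ 3.274
Standard error of the difference = 3.274·√2 ≃ 4.630
z = 32 / 4.630 ≃ 6.911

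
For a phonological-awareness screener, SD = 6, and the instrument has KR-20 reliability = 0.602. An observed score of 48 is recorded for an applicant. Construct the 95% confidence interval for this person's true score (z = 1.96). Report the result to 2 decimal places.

[40.58, 55.42]

SEM = 6.0000 * √(1 − 0.6020) = 6.0000 * √0.3980 ≈ 6.0000 * 0.6309 ≈ 3.7852
Margin = 1.96 * 3.7852 ≈ 7.4191
Interval: (40.5809, 55.4191)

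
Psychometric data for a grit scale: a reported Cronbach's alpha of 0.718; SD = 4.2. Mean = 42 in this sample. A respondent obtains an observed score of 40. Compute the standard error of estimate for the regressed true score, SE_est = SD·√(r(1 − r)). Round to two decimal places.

SE_est = SD × √(r(1 − r)) = 4.2000 × √0.2025 ≈ 4.2000 × 0.4500 ≈ 1.8899

1.89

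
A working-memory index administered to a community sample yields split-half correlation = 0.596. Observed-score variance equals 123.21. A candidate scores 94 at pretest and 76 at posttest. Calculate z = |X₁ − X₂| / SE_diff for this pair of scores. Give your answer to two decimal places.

2.28

σ = 123.21^(1/2) = 11.100
r_full = 2·0.596 / (1 + 0.596) ≃ 0.747
SEM = 11.100·√(1 − 0.747) ≃ 5.585
SE_diff = SEM · √2 ≃ 5.585 · 1.414 ≃ 7.898
z = |94 − 76| / 7.898 = 18 / 7.898 ≃ 2.279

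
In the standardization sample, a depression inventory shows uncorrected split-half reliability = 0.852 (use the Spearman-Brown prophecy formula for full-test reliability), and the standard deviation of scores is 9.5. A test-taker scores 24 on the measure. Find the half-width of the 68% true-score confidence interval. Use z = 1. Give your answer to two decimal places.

r_full = 2·0.852 / (1 + 0.852) ≈ 0.92009
The standard error of measurement is 9.50000*√(1 − 0.92009) ≈ 9.50000*0.28269 ≈ 2.68555.
1 * SEM ≈ 2.68555

2.69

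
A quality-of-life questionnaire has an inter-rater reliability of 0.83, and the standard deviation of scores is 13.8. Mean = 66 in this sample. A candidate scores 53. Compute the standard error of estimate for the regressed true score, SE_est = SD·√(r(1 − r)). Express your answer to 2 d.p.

SE_est = 13.80000×√(0.83000×0.17000) ≃ 5.18373

5.18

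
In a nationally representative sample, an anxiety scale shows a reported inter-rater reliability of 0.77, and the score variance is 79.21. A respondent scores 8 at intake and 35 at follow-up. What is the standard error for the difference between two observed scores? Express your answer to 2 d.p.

σ = 79.21^(1/2) = 8.9000
SEM = 8.9000 * √(1 − 0.7700) = 8.9000 * √0.2300 ≈ 8.9000 * 0.4796 ≈ 4.2683
SE_diff = SEM * √2 ≈ 4.2683 * 1.4142 ≈ 6.0363

6.04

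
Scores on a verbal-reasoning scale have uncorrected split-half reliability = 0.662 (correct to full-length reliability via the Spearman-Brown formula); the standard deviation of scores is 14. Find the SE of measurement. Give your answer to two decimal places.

6.31

Full-length reliability (Spearman-Brown) = 2(0.662)/(1+0.662) ≃ 0.79663
SEM = 14.00000·√(1 − 0.79663) ≃ 6.31351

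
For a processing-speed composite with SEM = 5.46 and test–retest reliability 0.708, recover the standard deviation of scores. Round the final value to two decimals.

SD = SEM / √(1 − r) = 5.46 / √0.2920 ≈ 5.46 / 0.5404 ≈ 10.1042

10.10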